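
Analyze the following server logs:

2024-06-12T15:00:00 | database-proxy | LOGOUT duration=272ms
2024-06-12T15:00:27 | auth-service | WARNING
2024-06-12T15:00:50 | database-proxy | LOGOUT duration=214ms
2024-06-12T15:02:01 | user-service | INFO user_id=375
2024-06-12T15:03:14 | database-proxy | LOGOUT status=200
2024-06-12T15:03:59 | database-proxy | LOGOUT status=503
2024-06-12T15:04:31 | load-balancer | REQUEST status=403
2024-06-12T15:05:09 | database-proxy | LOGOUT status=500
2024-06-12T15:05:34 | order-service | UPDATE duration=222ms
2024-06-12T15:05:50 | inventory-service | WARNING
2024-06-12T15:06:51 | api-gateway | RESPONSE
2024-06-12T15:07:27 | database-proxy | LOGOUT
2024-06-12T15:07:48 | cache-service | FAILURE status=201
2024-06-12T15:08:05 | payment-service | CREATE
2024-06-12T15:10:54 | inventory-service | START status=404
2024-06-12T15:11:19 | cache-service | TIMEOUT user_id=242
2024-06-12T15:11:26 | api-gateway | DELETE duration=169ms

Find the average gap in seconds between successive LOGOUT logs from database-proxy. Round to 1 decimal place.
89.4

To calculate average interval:

1. Find all LOGOUT events for database-proxy in order
2. Calculate time gaps between consecutive events
3. Compute mean of gaps: 447 / 5 = 89.4 seconds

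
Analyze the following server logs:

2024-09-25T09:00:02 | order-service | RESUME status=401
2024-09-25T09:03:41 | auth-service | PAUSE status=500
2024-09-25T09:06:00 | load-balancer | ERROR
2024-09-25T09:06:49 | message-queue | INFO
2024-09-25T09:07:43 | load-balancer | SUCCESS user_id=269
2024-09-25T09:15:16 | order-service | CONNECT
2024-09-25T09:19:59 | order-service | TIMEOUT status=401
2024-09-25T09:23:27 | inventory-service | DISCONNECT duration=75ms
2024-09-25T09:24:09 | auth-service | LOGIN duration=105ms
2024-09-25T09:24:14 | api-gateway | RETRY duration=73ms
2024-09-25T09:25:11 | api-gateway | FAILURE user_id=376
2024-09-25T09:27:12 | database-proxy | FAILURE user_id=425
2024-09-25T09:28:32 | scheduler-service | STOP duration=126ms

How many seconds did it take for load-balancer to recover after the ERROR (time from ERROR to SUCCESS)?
103

To calculate recovery time:

1. Find ERROR event for load-balancer: 2024-09-25T09:06:00
2. Find next SUCCESS event for load-balancer: 2024-09-25T09:07:43
3. Recovery time: 2024-09-25T09:07:43 - 2024-09-25T09:06:00 = 103 seconds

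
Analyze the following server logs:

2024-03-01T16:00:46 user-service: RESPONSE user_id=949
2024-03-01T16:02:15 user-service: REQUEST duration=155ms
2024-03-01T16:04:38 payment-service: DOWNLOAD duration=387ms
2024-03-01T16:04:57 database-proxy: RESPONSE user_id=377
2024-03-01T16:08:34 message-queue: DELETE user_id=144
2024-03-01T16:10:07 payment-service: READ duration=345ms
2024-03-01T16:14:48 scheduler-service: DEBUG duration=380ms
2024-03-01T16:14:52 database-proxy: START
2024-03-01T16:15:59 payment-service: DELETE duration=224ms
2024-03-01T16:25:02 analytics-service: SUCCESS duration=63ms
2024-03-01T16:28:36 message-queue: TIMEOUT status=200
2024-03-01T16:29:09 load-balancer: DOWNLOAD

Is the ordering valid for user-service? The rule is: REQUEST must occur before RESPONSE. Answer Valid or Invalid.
Invalid

To validate ordering:

1. Required order: REQUEST → RESPONSE
2. Rule: REQUEST must occur before RESPONSE
3. Check actual order of events for user-service
4. Result: Invalid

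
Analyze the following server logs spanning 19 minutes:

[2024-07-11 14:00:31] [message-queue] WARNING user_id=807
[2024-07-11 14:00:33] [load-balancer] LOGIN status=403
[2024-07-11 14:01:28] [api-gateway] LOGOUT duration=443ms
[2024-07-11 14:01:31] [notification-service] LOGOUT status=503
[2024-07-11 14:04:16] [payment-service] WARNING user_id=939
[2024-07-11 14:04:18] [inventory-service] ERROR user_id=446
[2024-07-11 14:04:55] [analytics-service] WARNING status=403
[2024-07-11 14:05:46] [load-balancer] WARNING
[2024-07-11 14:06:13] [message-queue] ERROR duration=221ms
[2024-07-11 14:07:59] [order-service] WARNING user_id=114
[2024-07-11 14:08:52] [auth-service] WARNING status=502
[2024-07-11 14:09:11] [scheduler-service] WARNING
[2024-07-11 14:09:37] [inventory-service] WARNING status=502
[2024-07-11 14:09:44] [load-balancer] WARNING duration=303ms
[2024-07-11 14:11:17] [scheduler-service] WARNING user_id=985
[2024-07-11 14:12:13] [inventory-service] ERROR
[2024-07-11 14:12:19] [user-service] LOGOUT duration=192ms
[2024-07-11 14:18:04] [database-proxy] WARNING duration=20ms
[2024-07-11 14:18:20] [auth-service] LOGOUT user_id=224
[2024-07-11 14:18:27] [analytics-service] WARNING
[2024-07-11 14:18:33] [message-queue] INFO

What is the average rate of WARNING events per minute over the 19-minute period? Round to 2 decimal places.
0.63

To calculate the rate:

1. Count total WARNING events: 12
2. Total time period: 19 minutes
3. Rate = 12 / 19 = 0.63 events per minute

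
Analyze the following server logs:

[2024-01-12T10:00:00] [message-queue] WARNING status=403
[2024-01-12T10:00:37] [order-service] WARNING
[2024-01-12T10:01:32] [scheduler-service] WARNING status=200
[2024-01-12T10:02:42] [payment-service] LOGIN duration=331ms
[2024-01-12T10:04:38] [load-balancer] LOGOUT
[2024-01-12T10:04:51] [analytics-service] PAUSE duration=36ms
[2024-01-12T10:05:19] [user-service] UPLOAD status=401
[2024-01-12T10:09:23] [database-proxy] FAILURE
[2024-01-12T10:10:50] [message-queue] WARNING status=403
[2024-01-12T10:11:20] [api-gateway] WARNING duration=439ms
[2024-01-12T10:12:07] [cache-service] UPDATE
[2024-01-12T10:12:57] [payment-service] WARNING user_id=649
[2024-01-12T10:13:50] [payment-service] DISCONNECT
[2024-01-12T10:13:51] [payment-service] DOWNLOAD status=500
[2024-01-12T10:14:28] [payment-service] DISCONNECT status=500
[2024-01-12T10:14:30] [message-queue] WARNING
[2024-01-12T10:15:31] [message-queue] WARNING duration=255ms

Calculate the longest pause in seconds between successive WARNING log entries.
558

To find the longest gap:

1. Extract all WARNING events in chronological order
2. Calculate time differences between consecutive events
3. Find the maximum difference
4. Longest gap: 558 seconds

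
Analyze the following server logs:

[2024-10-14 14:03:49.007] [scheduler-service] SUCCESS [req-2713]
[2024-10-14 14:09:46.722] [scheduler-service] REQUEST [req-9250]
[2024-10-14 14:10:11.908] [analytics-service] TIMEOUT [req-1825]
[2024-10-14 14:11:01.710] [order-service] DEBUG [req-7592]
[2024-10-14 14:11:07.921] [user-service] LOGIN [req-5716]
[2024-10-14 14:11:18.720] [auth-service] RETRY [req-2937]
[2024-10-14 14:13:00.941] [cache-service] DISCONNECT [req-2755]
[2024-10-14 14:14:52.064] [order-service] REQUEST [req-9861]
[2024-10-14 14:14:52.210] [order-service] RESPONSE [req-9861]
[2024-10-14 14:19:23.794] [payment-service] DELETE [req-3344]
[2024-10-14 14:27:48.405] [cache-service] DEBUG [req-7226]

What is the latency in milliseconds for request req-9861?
146

To calculate latency:

1. Find REQUEST with id req-9861: 2024-10-14 14:14:52.064
2. Find RESPONSE with id req-9861: 2024-10-14 14:14:52.210
3. Latency: 2024-10-14 14:14:52.210 - 2024-10-14 14:14:52.064 = 146ms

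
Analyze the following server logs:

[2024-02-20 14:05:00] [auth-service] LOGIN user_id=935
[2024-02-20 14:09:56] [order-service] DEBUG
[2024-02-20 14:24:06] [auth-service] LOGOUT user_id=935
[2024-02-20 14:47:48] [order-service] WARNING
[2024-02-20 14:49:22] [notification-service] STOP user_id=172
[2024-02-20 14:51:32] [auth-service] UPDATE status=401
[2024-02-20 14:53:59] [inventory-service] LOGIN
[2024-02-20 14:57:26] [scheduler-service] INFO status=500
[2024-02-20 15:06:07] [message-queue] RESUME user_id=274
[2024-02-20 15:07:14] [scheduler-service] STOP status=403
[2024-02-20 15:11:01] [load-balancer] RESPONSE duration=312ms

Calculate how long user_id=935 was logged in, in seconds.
1146

To calculate session duration:

1. Find LOGIN event for user_id=935: 2024-02-20 14:05:00
2. Find LOGOUT event for user_id=935: 2024-02-20 14:24:06
3. Session duration: 2024-02-20 14:24:06 - 2024-02-20 14:05:00 = 1146 seconds (19 minutes)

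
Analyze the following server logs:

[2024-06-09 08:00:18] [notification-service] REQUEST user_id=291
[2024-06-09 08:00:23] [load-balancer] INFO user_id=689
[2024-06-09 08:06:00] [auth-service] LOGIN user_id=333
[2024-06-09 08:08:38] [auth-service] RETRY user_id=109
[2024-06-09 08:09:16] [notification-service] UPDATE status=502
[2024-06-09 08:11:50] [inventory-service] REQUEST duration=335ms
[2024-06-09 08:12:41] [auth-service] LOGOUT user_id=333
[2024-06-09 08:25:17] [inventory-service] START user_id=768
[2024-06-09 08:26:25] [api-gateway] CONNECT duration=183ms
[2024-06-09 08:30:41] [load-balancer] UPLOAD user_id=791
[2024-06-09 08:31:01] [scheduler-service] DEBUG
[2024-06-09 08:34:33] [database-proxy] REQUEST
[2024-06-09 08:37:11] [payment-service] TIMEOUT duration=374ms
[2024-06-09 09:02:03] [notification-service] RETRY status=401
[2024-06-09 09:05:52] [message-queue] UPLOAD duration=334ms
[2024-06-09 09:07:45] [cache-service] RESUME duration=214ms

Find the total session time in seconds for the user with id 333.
401

To calculate session duration:

1. Find LOGIN event for user_id=333: 2024-06-09 08:06:00
2. Find LOGOUT event for user_id=333: 2024-06-09 08:12:41
3. Session duration: 2024-06-09 08:12:41 - 2024-06-09 08:06:00 = 401 seconds (6 minutes)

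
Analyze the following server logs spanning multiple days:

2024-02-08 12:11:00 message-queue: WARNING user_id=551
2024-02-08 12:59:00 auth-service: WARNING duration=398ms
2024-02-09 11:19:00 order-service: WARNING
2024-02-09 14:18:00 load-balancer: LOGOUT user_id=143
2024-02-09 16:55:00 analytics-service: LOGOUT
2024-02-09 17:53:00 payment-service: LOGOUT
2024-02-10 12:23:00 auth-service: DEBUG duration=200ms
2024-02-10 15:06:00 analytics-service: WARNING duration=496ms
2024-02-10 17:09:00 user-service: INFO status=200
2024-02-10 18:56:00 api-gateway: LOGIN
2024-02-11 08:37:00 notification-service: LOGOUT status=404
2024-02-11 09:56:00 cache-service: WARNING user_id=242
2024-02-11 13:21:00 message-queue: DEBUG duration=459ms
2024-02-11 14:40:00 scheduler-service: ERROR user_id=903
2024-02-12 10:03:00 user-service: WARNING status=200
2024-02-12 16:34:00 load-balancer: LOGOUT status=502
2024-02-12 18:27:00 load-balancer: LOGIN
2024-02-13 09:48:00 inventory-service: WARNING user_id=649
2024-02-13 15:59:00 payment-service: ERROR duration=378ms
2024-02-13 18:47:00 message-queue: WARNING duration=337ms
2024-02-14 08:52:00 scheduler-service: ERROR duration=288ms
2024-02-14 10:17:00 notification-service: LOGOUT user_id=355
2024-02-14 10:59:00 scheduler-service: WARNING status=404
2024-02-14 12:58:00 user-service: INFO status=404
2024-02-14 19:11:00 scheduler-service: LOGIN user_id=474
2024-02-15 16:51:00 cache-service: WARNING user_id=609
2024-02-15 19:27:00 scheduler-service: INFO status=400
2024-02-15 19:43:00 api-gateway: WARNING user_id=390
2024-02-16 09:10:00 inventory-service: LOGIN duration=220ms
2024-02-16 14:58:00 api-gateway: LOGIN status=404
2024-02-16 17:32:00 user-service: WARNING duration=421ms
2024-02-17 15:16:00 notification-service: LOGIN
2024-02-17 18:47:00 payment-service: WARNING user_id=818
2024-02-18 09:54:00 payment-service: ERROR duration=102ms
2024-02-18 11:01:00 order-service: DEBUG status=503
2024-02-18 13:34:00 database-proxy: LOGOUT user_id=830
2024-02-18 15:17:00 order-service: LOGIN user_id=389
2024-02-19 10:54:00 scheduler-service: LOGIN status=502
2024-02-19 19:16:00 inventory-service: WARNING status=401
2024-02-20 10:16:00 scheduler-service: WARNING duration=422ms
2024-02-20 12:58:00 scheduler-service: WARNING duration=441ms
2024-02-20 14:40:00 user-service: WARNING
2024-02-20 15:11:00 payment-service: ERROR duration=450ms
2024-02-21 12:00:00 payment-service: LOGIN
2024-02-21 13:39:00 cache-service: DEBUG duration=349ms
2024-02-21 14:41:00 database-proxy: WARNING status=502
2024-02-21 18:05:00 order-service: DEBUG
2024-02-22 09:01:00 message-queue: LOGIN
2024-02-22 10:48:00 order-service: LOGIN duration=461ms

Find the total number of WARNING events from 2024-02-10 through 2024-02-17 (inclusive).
10

To filter by date range:

1. Date range: 2024-02-10 through 2024-02-17, both dates inclusive
2. Filter for WARNING events whose date falls in this range
3. Count matching events: 10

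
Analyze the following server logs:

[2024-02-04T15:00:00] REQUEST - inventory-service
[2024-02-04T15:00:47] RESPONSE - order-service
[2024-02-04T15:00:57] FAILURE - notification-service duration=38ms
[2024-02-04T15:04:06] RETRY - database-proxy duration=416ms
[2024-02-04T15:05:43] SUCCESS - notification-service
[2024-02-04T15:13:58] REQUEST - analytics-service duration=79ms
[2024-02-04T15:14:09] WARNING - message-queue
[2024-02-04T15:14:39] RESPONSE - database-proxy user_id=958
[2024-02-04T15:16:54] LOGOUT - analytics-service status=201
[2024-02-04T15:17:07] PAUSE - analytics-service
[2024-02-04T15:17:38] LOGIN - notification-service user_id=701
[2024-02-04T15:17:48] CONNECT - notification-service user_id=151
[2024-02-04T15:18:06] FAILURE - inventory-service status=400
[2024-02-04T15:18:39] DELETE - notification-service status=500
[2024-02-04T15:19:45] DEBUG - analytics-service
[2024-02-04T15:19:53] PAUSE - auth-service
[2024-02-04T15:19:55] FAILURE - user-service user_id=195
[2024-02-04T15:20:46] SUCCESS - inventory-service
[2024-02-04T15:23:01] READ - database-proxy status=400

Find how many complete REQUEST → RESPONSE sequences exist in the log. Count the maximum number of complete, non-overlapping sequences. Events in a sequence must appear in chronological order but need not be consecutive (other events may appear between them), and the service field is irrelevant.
2

To count sequences:

1. Look for pattern: REQUEST → RESPONSE
2. Greedily scan the log in chronological order, matching each sequence element in turn (ignoring service)
3. Each time the full pattern completes, increment the count and restart matching from the next event
4. Complete non-overlapping sequences found: 2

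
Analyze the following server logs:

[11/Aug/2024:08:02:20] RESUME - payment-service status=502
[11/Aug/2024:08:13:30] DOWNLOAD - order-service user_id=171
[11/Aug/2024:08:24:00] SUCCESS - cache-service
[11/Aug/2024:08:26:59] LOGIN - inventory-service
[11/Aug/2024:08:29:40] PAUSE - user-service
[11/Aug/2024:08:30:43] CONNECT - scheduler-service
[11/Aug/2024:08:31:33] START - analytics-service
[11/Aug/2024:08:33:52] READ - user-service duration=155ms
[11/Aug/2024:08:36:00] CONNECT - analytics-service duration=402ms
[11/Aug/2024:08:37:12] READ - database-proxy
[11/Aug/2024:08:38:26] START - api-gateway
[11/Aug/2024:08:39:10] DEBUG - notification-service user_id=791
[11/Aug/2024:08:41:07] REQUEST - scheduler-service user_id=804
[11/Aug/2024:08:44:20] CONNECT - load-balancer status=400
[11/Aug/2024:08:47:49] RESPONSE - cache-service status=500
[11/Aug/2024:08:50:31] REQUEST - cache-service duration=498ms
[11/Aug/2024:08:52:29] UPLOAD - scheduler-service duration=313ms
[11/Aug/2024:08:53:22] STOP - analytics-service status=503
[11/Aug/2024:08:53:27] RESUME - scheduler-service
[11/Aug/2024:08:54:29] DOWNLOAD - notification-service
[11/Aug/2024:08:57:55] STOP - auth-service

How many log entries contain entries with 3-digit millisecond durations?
4

To find matching entries:

1. Pattern to match: entries with 3-digit millisecond durations
2. Scan each log entry for the pattern
3. Count matches: 4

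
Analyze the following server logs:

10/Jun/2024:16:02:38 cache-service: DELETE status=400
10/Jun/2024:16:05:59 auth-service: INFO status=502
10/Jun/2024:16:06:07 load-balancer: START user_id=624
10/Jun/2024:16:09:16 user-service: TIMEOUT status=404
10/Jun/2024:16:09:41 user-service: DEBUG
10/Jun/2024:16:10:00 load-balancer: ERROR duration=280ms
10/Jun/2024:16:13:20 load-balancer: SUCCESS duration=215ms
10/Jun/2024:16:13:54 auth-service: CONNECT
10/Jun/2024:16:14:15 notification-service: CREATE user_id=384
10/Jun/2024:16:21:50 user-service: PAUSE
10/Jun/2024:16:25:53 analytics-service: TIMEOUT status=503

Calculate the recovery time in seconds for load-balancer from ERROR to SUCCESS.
200

To calculate recovery time:

1. Find ERROR event for load-balancer: 10/Jun/2024:16:10:00
2. Find next SUCCESS event for load-balancer: 10/Jun/2024:16:13:20
3. Recovery time: 10/Jun/2024:16:13:20 - 10/Jun/2024:16:10:00 = 200 seconds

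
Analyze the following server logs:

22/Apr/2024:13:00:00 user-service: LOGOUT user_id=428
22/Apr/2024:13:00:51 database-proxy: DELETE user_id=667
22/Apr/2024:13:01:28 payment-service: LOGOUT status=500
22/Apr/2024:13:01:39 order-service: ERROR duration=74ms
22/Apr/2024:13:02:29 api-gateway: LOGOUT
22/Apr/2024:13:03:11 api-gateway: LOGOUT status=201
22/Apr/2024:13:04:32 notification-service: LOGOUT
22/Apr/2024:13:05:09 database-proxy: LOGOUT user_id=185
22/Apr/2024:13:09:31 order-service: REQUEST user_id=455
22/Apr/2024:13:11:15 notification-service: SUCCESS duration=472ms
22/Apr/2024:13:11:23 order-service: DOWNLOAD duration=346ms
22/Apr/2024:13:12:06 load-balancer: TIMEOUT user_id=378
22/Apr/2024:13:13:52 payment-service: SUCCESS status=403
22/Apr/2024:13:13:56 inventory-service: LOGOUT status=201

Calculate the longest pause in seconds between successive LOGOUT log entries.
527

To find the longest gap:

1. Extract all LOGOUT events in chronological order
2. Calculate time differences between consecutive events
3. Find the maximum difference
4. Longest gap: 527 seconds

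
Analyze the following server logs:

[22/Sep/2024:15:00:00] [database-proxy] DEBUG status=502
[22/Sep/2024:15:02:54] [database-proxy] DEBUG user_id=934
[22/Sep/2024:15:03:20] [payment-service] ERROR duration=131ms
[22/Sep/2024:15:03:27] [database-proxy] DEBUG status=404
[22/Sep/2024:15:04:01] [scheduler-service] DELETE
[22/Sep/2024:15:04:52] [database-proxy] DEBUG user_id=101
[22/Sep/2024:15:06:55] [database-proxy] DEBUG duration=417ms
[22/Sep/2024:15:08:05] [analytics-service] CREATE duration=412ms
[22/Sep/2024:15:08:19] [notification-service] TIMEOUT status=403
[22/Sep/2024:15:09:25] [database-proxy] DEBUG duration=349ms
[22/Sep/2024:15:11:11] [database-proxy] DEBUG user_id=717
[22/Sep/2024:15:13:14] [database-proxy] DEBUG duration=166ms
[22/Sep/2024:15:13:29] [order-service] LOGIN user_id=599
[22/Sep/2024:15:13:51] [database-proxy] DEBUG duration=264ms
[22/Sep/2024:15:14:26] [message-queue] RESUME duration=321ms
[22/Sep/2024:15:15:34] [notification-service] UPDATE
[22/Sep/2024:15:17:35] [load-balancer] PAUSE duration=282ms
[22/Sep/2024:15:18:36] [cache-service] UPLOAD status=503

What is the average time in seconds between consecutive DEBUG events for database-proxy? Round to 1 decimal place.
103.9

To calculate average interval:

1. Find all DEBUG events for database-proxy in order
2. Calculate time gaps between consecutive events
3. Compute mean of gaps: 831 / 8 = 103.9 seconds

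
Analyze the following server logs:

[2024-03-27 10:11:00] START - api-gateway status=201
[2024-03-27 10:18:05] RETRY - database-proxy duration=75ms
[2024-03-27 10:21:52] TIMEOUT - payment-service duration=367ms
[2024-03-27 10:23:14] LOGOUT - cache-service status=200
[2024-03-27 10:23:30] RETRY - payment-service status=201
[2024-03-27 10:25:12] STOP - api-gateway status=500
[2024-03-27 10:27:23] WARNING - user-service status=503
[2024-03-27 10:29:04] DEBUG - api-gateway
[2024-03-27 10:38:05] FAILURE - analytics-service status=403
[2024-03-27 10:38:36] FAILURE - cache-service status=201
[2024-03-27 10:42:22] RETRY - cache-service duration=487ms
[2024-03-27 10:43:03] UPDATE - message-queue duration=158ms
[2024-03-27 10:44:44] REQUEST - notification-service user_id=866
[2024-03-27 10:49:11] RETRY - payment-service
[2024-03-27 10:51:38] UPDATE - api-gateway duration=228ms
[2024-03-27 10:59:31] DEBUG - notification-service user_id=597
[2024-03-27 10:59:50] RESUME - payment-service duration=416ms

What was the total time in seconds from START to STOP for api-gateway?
852

To calculate state duration:

1. Find START event for api-gateway: 2024-03-27 10:11:00
2. Find STOP event for api-gateway: 2024-03-27 10:25:12
3. Calculate duration: 2024-03-27 10:25:12 - 2024-03-27 10:11:00 = 852 seconds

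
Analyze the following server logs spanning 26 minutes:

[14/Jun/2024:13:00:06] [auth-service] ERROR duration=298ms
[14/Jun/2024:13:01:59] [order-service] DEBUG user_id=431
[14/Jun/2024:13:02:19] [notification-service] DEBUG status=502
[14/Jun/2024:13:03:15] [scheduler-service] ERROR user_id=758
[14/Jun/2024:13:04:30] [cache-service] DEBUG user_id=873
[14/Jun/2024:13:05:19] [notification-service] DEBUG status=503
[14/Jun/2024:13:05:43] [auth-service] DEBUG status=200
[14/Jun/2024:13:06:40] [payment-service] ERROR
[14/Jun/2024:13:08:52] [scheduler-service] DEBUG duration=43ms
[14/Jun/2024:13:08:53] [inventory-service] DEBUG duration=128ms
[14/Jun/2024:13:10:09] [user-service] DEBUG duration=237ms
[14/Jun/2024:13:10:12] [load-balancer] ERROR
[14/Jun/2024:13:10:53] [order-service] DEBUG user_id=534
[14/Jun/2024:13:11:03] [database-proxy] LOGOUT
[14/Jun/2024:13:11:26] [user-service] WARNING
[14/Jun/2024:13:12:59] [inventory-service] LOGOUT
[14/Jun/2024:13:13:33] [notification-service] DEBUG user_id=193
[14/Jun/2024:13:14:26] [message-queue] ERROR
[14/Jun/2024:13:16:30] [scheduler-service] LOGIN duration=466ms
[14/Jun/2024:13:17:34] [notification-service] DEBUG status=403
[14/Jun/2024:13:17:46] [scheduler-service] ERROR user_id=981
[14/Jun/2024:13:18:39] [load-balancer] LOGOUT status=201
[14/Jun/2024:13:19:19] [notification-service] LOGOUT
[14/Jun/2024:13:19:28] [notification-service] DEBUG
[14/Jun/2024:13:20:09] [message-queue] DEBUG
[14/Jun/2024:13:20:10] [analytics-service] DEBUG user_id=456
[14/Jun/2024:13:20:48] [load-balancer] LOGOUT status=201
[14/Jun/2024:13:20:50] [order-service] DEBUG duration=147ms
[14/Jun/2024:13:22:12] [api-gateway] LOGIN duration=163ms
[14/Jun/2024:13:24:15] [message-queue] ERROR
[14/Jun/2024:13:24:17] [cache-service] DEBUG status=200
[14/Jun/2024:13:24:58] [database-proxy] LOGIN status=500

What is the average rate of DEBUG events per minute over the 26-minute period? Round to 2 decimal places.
0.62

To calculate the rate:

1. Count total DEBUG events: 16
2. Total time period: 26 minutes
3. Rate = 16 / 26 = 0.62 events per minute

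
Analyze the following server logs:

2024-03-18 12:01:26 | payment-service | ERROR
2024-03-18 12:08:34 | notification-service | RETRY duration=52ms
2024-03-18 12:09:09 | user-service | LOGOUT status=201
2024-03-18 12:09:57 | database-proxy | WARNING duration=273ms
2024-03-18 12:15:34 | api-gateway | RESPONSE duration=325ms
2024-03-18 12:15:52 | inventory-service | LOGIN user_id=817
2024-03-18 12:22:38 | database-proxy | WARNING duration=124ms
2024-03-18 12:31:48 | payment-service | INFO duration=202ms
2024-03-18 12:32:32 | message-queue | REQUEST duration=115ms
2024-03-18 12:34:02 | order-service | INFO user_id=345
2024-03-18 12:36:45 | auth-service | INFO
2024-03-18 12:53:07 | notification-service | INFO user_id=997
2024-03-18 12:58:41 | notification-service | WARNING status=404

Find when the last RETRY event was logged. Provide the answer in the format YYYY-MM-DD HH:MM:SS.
2024-03-18 12:08:34

To find the last event:

1. Filter for all RETRY events
2. Sort by timestamp
3. Select the last one
4. Timestamp: 2024-03-18 12:08:34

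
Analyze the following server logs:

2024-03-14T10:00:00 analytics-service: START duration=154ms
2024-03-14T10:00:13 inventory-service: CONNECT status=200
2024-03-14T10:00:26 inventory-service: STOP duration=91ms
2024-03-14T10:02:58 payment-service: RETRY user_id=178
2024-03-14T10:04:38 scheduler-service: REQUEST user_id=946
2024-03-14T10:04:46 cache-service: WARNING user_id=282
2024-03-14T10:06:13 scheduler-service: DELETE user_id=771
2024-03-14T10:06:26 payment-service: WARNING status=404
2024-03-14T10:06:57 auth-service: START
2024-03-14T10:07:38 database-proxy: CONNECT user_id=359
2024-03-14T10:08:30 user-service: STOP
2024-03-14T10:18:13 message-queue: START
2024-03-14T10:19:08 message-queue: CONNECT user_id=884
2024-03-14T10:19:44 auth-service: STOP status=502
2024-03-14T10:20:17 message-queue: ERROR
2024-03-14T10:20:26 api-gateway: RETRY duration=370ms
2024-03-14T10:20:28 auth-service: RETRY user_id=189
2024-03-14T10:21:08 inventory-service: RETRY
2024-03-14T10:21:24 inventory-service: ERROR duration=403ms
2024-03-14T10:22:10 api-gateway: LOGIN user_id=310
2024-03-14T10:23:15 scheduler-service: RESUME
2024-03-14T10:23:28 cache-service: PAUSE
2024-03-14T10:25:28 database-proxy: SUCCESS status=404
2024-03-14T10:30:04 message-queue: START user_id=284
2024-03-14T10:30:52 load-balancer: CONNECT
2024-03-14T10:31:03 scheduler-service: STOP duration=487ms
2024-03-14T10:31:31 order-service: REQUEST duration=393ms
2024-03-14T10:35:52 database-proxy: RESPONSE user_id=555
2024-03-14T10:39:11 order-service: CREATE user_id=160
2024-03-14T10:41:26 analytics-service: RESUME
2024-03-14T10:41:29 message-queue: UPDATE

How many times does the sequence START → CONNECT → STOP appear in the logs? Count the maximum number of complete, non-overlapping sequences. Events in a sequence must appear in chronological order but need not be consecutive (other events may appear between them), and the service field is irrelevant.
4

To count sequences:

1. Look for pattern: START → CONNECT → STOP
2. Greedily scan the log in chronological order, matching each sequence element in turn (ignoring service)
3. Each time the full pattern completes, increment the count and restart matching from the next event
4. Complete non-overlapping sequences found: 4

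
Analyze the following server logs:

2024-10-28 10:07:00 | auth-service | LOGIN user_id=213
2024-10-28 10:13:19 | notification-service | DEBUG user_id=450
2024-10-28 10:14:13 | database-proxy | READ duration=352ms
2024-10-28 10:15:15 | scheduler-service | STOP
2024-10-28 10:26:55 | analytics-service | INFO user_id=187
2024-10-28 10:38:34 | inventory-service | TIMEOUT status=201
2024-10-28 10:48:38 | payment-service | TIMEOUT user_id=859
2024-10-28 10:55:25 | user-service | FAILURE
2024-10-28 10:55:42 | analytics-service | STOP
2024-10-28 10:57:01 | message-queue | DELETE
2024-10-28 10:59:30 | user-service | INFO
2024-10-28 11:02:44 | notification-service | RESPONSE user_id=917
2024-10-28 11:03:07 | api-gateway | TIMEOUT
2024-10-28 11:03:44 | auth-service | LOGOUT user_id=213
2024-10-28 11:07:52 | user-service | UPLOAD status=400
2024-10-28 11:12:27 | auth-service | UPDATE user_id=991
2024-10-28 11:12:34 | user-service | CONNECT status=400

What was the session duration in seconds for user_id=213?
3404

To calculate session duration:

1. Find LOGIN event for user_id=213: 2024-10-28 10:07:00
2. Find LOGOUT event for user_id=213: 2024-10-28 11:03:44
3. Session duration: 2024-10-28 11:03:44 - 2024-10-28 10:07:00 = 3404 seconds (56 minutes)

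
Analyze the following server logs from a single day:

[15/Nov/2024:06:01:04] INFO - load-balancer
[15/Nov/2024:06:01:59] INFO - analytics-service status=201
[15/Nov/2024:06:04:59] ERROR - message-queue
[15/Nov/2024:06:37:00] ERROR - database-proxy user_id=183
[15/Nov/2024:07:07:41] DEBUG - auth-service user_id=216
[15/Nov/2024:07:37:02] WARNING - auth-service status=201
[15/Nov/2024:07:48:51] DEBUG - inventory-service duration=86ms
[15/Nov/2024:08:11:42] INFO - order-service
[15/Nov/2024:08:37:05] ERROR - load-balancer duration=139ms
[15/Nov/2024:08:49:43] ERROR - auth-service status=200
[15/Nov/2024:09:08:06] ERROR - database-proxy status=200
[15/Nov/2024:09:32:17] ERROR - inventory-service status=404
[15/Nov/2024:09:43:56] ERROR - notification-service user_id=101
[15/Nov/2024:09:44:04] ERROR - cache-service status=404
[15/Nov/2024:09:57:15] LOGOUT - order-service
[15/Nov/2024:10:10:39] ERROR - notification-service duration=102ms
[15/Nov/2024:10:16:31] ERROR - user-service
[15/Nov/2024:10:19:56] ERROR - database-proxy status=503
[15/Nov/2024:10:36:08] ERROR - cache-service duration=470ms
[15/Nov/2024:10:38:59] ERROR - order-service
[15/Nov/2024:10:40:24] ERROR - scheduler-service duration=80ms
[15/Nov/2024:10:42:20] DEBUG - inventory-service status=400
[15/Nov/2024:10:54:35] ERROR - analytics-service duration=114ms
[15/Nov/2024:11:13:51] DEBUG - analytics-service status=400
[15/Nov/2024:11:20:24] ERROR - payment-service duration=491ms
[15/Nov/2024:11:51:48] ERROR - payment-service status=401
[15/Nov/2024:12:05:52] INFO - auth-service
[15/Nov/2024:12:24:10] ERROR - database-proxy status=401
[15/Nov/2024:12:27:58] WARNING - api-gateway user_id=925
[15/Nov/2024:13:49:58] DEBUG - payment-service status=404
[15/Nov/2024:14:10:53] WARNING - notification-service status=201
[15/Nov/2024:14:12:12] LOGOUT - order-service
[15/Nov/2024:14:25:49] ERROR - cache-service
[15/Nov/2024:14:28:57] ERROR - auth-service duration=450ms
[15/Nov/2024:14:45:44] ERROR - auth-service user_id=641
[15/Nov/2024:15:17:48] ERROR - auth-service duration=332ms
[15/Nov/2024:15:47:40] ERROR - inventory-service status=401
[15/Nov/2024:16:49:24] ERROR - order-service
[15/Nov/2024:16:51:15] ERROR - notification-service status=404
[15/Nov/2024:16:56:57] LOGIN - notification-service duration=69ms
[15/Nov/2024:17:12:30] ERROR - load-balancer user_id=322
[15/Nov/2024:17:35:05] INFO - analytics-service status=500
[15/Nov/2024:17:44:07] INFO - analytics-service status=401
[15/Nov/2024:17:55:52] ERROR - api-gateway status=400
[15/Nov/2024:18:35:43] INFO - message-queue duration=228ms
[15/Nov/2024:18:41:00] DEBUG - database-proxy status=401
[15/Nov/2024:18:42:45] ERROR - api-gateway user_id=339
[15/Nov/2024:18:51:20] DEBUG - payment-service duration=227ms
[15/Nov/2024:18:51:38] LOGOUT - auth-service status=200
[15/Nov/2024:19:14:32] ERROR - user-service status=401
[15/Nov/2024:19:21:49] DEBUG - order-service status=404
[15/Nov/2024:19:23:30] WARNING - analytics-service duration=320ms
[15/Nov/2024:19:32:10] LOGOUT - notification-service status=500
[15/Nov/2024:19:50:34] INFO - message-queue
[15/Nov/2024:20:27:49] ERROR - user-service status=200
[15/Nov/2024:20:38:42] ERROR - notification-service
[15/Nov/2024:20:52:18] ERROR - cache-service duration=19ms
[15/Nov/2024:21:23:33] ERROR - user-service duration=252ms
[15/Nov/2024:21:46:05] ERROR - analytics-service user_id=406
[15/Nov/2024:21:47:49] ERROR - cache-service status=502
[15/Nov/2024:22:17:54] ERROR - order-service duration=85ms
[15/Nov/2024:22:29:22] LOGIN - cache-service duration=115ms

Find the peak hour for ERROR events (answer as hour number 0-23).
10

To find the peak hour:

1. Group all ERROR events by hour
2. Count events in each hour
3. Find hour with maximum count
4. Peak hour: 10 (with 7 events)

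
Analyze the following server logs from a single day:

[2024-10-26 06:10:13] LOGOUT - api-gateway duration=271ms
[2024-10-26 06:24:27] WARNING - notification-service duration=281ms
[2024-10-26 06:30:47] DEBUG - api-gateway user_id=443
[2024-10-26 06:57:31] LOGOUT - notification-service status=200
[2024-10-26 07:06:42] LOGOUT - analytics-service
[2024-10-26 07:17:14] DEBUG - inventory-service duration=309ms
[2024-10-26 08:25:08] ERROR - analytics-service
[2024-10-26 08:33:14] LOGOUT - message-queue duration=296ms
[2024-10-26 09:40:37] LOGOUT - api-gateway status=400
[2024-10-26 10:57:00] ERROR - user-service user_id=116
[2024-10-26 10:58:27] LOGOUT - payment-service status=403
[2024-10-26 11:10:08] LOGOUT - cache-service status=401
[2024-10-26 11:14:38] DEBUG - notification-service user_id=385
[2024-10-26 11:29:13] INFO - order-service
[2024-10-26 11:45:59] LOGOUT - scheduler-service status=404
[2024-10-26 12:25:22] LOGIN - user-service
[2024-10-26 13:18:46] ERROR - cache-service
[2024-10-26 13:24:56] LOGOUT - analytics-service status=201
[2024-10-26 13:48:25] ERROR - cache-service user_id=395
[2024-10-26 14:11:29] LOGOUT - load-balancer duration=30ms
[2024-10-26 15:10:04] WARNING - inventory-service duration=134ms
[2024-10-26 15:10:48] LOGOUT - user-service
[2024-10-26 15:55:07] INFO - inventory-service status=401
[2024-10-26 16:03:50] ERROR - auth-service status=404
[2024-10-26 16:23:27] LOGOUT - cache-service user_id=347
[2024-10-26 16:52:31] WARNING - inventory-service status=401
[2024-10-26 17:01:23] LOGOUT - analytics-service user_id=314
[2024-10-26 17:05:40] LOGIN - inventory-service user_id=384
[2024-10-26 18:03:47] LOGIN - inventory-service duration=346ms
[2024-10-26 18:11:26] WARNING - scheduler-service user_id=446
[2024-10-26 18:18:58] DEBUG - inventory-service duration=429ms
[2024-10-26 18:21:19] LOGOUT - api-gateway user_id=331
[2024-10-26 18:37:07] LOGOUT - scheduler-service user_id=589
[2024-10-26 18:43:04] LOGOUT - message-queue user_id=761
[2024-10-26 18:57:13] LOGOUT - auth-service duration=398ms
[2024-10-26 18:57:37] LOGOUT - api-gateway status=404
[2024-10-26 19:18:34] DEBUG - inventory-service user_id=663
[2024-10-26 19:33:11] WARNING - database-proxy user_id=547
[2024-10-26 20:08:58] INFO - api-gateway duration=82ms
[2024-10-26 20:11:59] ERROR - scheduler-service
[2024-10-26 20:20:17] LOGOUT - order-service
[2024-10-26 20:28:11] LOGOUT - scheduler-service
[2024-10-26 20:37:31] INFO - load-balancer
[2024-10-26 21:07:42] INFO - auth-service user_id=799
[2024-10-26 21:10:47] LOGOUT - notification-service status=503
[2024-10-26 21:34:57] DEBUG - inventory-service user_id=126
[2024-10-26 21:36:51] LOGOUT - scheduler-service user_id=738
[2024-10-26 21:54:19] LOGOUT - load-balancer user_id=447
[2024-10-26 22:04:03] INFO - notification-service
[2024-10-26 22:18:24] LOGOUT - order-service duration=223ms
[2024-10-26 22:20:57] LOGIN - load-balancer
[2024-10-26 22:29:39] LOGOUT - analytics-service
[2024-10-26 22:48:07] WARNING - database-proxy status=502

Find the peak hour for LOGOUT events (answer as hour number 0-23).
18

To find the peak hour:

1. Group all LOGOUT events by hour
2. Count events in each hour
3. Find hour with maximum count
4. Peak hour: 18 (with 5 events)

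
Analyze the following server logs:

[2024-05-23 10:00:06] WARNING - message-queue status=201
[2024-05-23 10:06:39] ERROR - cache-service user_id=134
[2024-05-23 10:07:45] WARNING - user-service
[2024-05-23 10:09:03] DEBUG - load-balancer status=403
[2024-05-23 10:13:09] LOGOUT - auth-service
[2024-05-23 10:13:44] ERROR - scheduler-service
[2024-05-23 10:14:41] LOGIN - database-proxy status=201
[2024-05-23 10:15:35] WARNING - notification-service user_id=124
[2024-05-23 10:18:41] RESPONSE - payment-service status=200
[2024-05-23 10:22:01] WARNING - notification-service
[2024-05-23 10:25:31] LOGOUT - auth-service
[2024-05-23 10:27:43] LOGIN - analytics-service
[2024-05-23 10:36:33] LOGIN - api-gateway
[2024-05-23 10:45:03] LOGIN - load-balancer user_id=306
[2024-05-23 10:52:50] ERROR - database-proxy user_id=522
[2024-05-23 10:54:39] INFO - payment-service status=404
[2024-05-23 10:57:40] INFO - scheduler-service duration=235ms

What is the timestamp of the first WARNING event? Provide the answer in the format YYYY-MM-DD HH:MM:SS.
2024-05-23 10:00:06

To find the first event:

1. Filter for all WARNING events
2. Sort by timestamp
3. Select the first one
4. Timestamp: 2024-05-23 10:00:06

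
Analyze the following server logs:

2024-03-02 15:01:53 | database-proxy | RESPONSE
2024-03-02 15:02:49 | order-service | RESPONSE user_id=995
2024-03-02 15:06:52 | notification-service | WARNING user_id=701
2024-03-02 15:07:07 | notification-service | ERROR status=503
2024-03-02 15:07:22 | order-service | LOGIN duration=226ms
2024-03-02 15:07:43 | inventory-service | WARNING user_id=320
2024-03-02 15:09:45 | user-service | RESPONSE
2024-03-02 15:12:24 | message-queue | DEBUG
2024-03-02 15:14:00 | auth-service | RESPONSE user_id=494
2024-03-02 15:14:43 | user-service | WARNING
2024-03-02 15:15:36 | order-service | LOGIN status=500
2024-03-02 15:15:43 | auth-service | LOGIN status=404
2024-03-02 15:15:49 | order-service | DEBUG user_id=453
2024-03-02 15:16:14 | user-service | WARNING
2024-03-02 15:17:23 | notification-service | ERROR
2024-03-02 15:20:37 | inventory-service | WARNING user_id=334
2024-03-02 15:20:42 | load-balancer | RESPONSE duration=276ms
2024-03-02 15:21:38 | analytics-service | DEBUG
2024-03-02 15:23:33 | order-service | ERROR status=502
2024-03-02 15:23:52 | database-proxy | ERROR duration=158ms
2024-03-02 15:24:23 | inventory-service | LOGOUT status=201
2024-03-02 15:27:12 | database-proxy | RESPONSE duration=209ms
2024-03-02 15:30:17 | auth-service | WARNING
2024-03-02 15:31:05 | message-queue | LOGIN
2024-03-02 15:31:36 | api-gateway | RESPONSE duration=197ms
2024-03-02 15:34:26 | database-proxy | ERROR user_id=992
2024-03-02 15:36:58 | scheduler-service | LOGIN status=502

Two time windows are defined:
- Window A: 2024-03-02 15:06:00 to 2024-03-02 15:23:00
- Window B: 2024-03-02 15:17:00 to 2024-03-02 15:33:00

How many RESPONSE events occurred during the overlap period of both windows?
1

To find overlap events:

1. Window A: 2024-03-02 15:06:00 to 2024-03-02 15:23:00
2. Window B: 2024-03-02 15:17:00 to 2024-03-02 15:33:00
3. Overlap period: 2024-03-02 15:17:00 to 2024-03-02 15:23:00
4. Count RESPONSE events in overlap: 1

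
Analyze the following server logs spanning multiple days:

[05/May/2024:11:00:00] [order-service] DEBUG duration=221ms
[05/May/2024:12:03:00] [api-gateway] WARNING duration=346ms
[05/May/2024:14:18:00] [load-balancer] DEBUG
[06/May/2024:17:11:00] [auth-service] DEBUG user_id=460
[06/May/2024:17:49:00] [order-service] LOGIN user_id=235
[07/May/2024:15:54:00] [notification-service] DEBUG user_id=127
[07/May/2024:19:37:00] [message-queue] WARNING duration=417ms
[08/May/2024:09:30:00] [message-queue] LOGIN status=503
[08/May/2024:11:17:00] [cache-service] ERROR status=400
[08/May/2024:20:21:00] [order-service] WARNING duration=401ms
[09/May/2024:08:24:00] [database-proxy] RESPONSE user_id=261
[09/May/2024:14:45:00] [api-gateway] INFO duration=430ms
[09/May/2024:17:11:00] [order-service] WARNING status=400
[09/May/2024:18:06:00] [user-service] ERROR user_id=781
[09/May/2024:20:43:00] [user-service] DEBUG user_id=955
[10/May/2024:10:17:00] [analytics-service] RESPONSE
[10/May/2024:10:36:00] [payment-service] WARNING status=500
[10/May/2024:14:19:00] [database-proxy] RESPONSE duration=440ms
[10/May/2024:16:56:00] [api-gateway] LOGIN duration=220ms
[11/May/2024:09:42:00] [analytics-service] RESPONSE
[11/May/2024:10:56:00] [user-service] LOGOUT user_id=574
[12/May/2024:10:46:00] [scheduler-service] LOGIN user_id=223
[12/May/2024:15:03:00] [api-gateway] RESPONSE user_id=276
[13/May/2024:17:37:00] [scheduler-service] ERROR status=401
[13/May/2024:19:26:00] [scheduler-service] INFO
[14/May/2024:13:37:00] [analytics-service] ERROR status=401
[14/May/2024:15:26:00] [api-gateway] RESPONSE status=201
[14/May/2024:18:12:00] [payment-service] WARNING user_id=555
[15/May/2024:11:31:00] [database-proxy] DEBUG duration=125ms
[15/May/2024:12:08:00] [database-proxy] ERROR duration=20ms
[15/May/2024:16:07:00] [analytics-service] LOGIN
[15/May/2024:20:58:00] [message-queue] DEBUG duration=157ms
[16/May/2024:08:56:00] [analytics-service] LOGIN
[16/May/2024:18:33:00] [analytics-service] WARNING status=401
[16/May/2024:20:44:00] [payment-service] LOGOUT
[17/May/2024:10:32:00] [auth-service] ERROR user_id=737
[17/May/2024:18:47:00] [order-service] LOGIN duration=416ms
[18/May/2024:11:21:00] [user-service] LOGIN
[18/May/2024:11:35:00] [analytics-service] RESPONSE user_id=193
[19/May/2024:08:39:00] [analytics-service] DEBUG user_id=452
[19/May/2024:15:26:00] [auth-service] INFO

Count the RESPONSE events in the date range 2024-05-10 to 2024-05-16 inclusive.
5

To filter by date range:

1. Date range: 2024-05-10 through 2024-05-16, both dates inclusive
2. Filter for RESPONSE events whose date falls in this range
3. Count matching events: 5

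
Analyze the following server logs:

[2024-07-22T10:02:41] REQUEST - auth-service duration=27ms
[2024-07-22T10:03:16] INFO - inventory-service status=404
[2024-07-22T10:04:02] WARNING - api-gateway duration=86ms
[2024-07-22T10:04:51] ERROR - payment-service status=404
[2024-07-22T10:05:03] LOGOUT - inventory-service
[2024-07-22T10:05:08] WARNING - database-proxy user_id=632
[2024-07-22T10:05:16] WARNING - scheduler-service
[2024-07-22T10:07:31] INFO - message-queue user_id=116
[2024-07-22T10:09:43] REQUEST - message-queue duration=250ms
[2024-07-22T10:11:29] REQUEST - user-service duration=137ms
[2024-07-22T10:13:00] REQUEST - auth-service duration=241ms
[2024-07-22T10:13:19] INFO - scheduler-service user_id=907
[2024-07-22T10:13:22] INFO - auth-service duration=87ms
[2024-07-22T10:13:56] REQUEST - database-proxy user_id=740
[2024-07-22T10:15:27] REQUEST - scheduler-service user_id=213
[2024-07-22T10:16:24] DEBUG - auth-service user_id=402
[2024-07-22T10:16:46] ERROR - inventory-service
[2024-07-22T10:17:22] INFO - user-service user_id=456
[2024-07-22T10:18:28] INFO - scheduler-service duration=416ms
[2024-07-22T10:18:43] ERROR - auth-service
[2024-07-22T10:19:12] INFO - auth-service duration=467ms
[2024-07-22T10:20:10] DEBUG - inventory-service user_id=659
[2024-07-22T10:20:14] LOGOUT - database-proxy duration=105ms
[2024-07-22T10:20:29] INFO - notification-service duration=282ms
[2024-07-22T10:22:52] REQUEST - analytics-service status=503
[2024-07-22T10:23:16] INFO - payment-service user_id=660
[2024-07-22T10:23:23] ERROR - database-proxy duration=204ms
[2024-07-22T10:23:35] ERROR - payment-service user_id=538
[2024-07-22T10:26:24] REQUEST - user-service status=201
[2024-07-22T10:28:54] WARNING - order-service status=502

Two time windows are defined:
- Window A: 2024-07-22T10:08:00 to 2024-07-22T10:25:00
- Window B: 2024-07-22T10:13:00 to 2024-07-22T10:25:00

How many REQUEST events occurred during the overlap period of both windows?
4

To find overlap events:

1. Window A: 2024-07-22T10:08:00 to 2024-07-22T10:25:00
2. Window B: 2024-07-22T10:13:00 to 2024-07-22T10:25:00
3. Overlap period: 2024-07-22T10:13:00 to 2024-07-22T10:25:00
4. Count REQUEST events in overlap: 4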